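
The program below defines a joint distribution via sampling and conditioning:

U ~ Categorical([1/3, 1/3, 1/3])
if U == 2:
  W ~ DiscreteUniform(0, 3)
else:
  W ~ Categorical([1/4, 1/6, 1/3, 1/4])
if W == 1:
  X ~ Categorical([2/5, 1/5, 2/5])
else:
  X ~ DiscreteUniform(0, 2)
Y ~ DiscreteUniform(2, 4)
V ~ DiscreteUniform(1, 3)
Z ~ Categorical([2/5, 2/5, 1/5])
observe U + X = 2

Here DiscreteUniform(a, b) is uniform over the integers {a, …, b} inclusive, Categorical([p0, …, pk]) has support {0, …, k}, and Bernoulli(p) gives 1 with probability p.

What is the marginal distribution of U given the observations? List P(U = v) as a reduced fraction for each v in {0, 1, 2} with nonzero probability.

P(U=0) = 62/181, P(U=1) = 56/181, P(U=2) = 63/181

Enumerate traces; 324 have nonzero weight after conditioning:
  (U=0, W=0, X=2, Y=2, V=1, Z=0) weight 1/810
  (U=0, W=0, X=2, Y=2, V=1, Z=1) weight 1/810
  (U=0, W=0, X=2, Y=2, V=1, Z=2) weight 1/1620
  (U=0, W=0, X=2, Y=2, V=2, Z=0) weight 1/810
  (U=0, W=0, X=2, Y=2, V=2, Z=1) weight 1/810
  (U=0, W=0, X=2, Y=2, V=2, Z=2) weight 1/1620
  (U=0, W=0, X=2, Y=2, V=3, Z=0) weight 1/810
  (U=0, W=0, X=2, Y=2, V=3, Z=1) weight 1/810
  (U=1, W=0, X=1, Y=2, V=1, Z=0) weight 1/810
  (U=2, W=0, X=0, Y=2, V=1, Z=0) weight 1/810
  … 314 more
Group by U:
  weight(U=0) = 31/270
  weight(U=1) = 14/135
  weight(U=2) = 7/60
Total weight = 31/270 + 14/135 + 7/60 = 181/540
P(U=0 | obs) = 31/270 / 181/540 = 62/181
P(U=1 | obs) = 14/135 / 181/540 = 56/181
P(U=2 | obs) = 7/60 / 181/540 = 63/181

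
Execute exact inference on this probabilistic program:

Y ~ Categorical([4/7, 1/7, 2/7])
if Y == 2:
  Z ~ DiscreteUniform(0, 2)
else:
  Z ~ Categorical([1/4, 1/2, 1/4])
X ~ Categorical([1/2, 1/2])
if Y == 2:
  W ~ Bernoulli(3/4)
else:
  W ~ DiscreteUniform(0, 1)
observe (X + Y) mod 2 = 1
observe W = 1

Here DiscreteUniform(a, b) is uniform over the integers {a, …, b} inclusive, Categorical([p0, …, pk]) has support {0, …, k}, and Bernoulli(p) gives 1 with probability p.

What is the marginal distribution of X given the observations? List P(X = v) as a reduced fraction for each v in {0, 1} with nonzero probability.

P(X=0) = 1/8, P(X=1) = 7/8

Enumerate traces; 9 have nonzero weight after conditioning:
  (Y=0, Z=0, X=1, W=1) weight 1/28
  (Y=0, Z=1, X=1, W=1) weight 1/14
  (Y=0, Z=2, X=1, W=1) weight 1/28
  (Y=1, Z=0, X=0, W=1) weight 1/112
  (Y=1, Z=1, X=0, W=1) weight 1/56
  (Y=1, Z=2, X=0, W=1) weight 1/112
  (Y=2, Z=0, X=1, W=1) weight 1/28
  (Y=2, Z=1, X=1, W=1) weight 1/28
  … 1 more
Group by X:
  weight(X=0) = 1/28
  weight(X=1) = 1/4
Total weight = 1/28 + 1/4 = 2/7
P(X=0 | obs) = 1/28 / 2/7 = 1/8
P(X=1 | obs) = 1/4 / 2/7 = 7/8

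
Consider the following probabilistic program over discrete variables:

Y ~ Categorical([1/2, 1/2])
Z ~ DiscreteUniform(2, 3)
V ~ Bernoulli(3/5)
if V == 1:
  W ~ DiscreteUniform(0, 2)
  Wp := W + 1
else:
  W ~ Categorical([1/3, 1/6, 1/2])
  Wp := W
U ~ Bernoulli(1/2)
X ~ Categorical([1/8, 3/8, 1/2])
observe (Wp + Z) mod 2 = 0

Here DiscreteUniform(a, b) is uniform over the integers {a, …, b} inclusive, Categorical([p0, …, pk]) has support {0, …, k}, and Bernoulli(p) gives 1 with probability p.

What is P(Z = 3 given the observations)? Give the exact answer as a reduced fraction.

Enumerate traces; 72 have nonzero weight after conditioning:
  (Y=0, Z=2, V=0, W=0, U=0, X=0) weight 1/480
  (Y=0, Z=2, V=0, W=0, U=0, X=1) weight 1/160
  (Y=0, Z=2, V=0, W=0, U=0, X=2) weight 1/120
  (Y=0, Z=2, V=0, W=0, U=1, X=0) weight 1/480
  (Y=0, Z=2, V=0, W=0, U=1, X=1) weight 1/160
  (Y=0, Z=2, V=0, W=0, U=1, X=2) weight 1/120
  (Y=0, Z=2, V=0, W=2, U=0, X=0) weight 1/320
  (Y=0, Z=2, V=0, W=2, U=0, X=1) weight 3/320
  (Y=0, Z=3, V=0, W=1, U=0, X=0) weight 1/960
  … 63 more
Group by Z:
  weight(Z=2) = 4/15
  weight(Z=3) = 7/30
Total weight = 4/15 + 7/30 = 1/2
P(Z=2 | obs) = 4/15 / 1/2 = 8/15
P(Z=3 | obs) = 7/30 / 1/2 = 7/15

P(Z = 3 | obs) = 7/15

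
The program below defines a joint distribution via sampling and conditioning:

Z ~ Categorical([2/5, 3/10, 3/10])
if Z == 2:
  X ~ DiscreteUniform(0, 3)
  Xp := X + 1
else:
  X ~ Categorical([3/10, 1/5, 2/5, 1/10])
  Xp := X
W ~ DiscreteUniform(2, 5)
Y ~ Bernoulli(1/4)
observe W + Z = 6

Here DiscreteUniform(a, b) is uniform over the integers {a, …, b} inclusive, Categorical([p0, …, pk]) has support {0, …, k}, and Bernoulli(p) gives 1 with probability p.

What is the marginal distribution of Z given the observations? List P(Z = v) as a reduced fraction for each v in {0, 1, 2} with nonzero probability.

P(Z=1) = 1/2, P(Z=2) = 1/2

Enumerate traces; 16 have nonzero weight after conditioning:
  (Z=1, X=0, W=5, Y=0) weight 27/1600
  (Z=1, X=0, W=5, Y=1) weight 9/1600
  (Z=1, X=1, W=5, Y=0) weight 9/800
  (Z=1, X=1, W=5, Y=1) weight 3/800
  (Z=1, X=2, W=5, Y=0) weight 9/400
  (Z=1, X=2, W=5, Y=1) weight 3/400
  (Z=1, X=3, W=5, Y=0) weight 9/1600
  (Z=1, X=3, W=5, Y=1) weight 3/1600
  (Z=2, X=0, W=4, Y=0) weight 9/640
  … 7 more
Group by Z:
  weight(Z=1) = 3/40
  weight(Z=2) = 3/40
Total weight = 3/40 + 3/40 = 3/20
P(Z=1 | obs) = 3/40 / 3/20 = 1/2
P(Z=2 | obs) = 3/40 / 3/20 = 1/2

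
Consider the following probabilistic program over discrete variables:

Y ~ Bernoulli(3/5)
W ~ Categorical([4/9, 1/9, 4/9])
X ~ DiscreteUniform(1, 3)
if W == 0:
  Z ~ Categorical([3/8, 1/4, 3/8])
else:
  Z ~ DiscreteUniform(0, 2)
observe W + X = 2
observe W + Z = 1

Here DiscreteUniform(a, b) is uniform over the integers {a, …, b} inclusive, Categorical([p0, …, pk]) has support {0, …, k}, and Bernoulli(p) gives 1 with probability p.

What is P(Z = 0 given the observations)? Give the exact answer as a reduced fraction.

P(Z = 0 | obs) = 1/4

Enumerate traces; 4 have nonzero weight after conditioning:
  (Y=0, W=0, X=2, Z=1) weight 2/135
  (Y=0, W=1, X=1, Z=0) weight 2/405
  (Y=1, W=0, X=2, Z=1) weight 1/45
  (Y=1, W=1, X=1, Z=0) weight 1/135
Group by Z:
  weight(Z=0) = 1/81
  weight(Z=1) = 1/27
Total weight = 1/81 + 1/27 = 4/81
P(Z=0 | obs) = 1/81 / 4/81 = 1/4
P(Z=1 | obs) = 1/27 / 4/81 = 3/4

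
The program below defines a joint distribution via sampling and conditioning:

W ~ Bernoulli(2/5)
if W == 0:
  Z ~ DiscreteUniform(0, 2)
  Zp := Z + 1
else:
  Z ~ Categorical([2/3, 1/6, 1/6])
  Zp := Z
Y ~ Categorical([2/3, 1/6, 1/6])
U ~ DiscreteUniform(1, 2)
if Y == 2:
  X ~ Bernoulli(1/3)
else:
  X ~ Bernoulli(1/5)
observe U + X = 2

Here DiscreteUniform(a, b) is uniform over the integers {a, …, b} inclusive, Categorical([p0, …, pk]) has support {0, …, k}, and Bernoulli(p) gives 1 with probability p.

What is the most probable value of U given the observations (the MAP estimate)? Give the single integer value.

argmax_v P(U = v | obs) = 2

Enumerate traces; 36 have nonzero weight after conditioning:
  (W=0, Z=0, Y=0, U=1, X=1) weight 1/75
  (W=0, Z=0, Y=0, U=2, X=0) weight 4/75
  (W=0, Z=0, Y=1, U=1, X=1) weight 1/300
  (W=0, Z=0, Y=1, U=2, X=0) weight 1/75
  (W=0, Z=0, Y=2, U=1, X=1) weight 1/180
  (W=0, Z=0, Y=2, U=2, X=0) weight 1/90
  (W=0, Z=1, Y=0, U=1, X=1) weight 1/75
  (W=0, Z=1, Y=0, U=2, X=0) weight 4/75
  … 28 more
Group by U:
  weight(U=1) = 1/9
  weight(U=2) = 7/18
Total weight = 1/9 + 7/18 = 1/2
P(U=1 | obs) = 1/9 / 1/2 = 2/9
P(U=2 | obs) = 7/18 / 1/2 = 7/9
argmax = 2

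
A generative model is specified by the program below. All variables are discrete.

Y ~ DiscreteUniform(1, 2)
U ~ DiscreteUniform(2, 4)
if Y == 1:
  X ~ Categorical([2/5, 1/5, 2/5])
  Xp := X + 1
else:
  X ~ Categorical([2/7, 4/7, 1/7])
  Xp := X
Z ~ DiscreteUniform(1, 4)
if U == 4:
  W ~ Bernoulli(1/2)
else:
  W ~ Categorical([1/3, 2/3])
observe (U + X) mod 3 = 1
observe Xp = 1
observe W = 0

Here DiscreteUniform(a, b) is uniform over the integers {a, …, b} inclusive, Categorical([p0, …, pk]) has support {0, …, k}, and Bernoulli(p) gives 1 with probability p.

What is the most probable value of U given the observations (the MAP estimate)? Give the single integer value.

argmax_v P(U = v | obs) = 4

Enumerate traces; 8 have nonzero weight after conditioning:
  (Y=1, U=4, X=0, Z=1, W=0) weight 1/120
  (Y=1, U=4, X=0, Z=2, W=0) weight 1/120
  (Y=1, U=4, X=0, Z=3, W=0) weight 1/120
  (Y=1, U=4, X=0, Z=4, W=0) weight 1/120
  (Y=2, U=3, X=1, Z=1, W=0) weight 1/126
  (Y=2, U=3, X=1, Z=2, W=0) weight 1/126
  (Y=2, U=3, X=1, Z=3, W=0) weight 1/126
  (Y=2, U=3, X=1, Z=4, W=0) weight 1/126
Group by U:
  weight(U=3) = 2/63
  weight(U=4) = 1/30
Total weight = 2/63 + 1/30 = 41/630
P(U=3 | obs) = 2/63 / 41/630 = 20/41
P(U=4 | obs) = 1/30 / 41/630 = 21/41
argmax = 4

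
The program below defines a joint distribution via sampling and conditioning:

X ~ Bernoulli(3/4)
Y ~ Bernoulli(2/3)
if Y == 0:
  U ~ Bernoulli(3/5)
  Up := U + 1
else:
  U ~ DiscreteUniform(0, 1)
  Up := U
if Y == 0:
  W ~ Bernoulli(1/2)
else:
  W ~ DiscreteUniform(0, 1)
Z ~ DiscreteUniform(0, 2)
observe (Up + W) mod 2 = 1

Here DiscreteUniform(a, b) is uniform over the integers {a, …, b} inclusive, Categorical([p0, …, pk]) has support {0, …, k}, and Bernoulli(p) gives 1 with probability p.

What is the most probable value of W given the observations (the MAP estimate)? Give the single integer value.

Enumerate traces; 24 have nonzero weight after conditioning:
  (X=0, Y=0, U=0, W=0, Z=0) weight 1/180
  (X=0, Y=0, U=0, W=0, Z=1) weight 1/180
  (X=0, Y=0, U=0, W=0, Z=2) weight 1/180
  (X=0, Y=0, U=1, W=1, Z=0) weight 1/120
  (X=0, Y=0, U=1, W=1, Z=1) weight 1/120
  (X=0, Y=0, U=1, W=1, Z=2) weight 1/120
  (X=0, Y=1, U=0, W=1, Z=0) weight 1/72
  (X=0, Y=1, U=0, W=1, Z=1) weight 1/72
  … 16 more
Group by W:
  weight(W=0) = 7/30
  weight(W=1) = 4/15
Total weight = 7/30 + 4/15 = 1/2
P(W=0 | obs) = 7/30 / 1/2 = 7/15
P(W=1 | obs) = 4/15 / 1/2 = 8/15
argmax = 1

argmax_v P(W = v | obs) = 1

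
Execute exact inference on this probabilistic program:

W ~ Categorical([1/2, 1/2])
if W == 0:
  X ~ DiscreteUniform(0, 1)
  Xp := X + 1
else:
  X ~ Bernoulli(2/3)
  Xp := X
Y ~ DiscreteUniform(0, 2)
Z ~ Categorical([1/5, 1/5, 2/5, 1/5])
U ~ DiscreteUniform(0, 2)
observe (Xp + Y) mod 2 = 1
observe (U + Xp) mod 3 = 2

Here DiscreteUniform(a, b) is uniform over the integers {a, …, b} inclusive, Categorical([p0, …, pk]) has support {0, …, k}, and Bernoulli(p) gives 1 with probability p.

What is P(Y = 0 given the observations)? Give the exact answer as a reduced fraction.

Enumerate traces; 24 have nonzero weight after conditioning:
  (W=0, X=0, Y=0, Z=0, U=1) weight 1/180
  (W=0, X=0, Y=0, Z=1, U=1) weight 1/180
  (W=0, X=0, Y=0, Z=2, U=1) weight 1/90
  (W=0, X=0, Y=0, Z=3, U=1) weight 1/180
  (W=0, X=0, Y=2, Z=0, U=1) weight 1/180
  (W=0, X=0, Y=2, Z=1, U=1) weight 1/180
  (W=0, X=0, Y=2, Z=2, U=1) weight 1/90
  (W=0, X=0, Y=2, Z=3, U=1) weight 1/180
  (W=0, X=1, Y=1, Z=0, U=0) weight 1/180
  … 15 more
Group by Y:
  weight(Y=0) = 7/108
  weight(Y=1) = 5/108
  weight(Y=2) = 7/108
Total weight = 7/108 + 5/108 + 7/108 = 19/108
P(Y=0 | obs) = 7/108 / 19/108 = 7/19
P(Y=1 | obs) = 5/108 / 19/108 = 5/19
P(Y=2 | obs) = 7/108 / 19/108 = 7/19

P(Y = 0 | obs) = 7/19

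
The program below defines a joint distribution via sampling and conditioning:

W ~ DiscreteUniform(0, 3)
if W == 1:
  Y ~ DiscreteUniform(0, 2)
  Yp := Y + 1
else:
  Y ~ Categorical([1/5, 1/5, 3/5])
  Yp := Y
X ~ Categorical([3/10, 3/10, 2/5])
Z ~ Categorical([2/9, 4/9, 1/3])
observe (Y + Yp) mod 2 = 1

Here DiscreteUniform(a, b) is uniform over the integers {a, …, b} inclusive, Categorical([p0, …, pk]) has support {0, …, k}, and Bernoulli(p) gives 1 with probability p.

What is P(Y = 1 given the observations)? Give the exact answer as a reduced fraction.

Enumerate traces; 27 have nonzero weight after conditioning:
  (W=1, Y=0, X=0, Z=0) weight 1/180
  (W=1, Y=0, X=0, Z=1) weight 1/90
  (W=1, Y=0, X=0, Z=2) weight 1/120
  (W=1, Y=0, X=1, Z=0) weight 1/180
  (W=1, Y=0, X=1, Z=1) weight 1/90
  (W=1, Y=0, X=1, Z=2) weight 1/120
  (W=1, Y=0, X=2, Z=0) weight 1/135
  (W=1, Y=0, X=2, Z=1) weight 2/135
  (W=1, Y=1, X=0, Z=0) weight 1/180
  (W=1, Y=2, X=0, Z=0) weight 1/180
  … 17 more
Group by Y:
  weight(Y=0) = 1/12
  weight(Y=1) = 1/12
  weight(Y=2) = 1/12
Total weight = 1/12 + 1/12 + 1/12 = 1/4
P(Y=0 | obs) = 1/12 / 1/4 = 1/3
P(Y=1 | obs) = 1/12 / 1/4 = 1/3
P(Y=2 | obs) = 1/12 / 1/4 = 1/3

P(Y = 1 | obs) = 1/3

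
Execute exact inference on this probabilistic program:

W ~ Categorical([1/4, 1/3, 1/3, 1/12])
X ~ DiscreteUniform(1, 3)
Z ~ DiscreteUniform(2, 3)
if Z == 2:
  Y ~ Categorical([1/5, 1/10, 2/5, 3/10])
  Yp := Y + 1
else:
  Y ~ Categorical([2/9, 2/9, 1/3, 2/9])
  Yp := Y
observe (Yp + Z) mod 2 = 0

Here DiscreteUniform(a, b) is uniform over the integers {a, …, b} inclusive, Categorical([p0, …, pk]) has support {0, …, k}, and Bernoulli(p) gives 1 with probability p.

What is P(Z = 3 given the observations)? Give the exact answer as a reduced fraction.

P(Z = 3 | obs) = 10/19

Enumerate traces; 48 have nonzero weight after conditioning:
  (W=0, X=1, Z=2, Y=1) weight 1/240
  (W=0, X=1, Z=2, Y=3) weight 1/80
  (W=0, X=1, Z=3, Y=1) weight 1/108
  (W=0, X=1, Z=3, Y=3) weight 1/108
  (W=0, X=2, Z=2, Y=1) weight 1/240
  (W=0, X=2, Z=2, Y=3) weight 1/80
  (W=0, X=2, Z=3, Y=1) weight 1/108
  (W=0, X=2, Z=3, Y=3) weight 1/108
  … 40 more
Group by Z:
  weight(Z=2) = 1/5
  weight(Z=3) = 2/9
Total weight = 1/5 + 2/9 = 19/45
P(Z=2 | obs) = 1/5 / 19/45 = 9/19
P(Z=3 | obs) = 2/9 / 19/45 = 10/19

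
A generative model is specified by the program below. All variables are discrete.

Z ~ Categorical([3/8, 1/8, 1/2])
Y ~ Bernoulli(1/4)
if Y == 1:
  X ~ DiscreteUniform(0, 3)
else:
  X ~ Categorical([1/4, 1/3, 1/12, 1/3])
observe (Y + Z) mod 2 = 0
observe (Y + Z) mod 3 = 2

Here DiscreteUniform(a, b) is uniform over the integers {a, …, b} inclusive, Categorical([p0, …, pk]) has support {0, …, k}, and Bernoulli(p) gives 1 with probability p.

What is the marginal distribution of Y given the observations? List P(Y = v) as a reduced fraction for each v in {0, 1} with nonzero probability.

P(Y=0) = 12/13, P(Y=1) = 1/13

Enumerate traces; 8 have nonzero weight after conditioning:
  (Z=1, Y=1, X=0) weight 1/128
  (Z=1, Y=1, X=1) weight 1/128
  (Z=1, Y=1, X=2) weight 1/128
  (Z=1, Y=1, X=3) weight 1/128
  (Z=2, Y=0, X=0) weight 3/32
  (Z=2, Y=0, X=1) weight 1/8
  (Z=2, Y=0, X=2) weight 1/32
  (Z=2, Y=0, X=3) weight 1/8
Group by Y:
  weight(Y=0) = 3/8
  weight(Y=1) = 1/32
Total weight = 3/8 + 1/32 = 13/32
P(Y=0 | obs) = 3/8 / 13/32 = 12/13
P(Y=1 | obs) = 1/32 / 13/32 = 1/13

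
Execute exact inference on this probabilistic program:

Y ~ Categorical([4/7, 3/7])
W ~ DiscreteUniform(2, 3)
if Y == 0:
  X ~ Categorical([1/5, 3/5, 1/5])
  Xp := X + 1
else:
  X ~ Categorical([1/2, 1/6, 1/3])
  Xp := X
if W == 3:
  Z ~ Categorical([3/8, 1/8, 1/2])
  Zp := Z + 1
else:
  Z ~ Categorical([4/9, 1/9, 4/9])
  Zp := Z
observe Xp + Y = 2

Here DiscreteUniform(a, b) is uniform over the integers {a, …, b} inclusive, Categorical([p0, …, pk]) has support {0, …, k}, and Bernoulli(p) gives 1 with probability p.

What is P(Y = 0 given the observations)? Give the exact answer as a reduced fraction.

Enumerate traces; 12 have nonzero weight after conditioning:
  (Y=0, W=2, X=1, Z=0) weight 8/105
  (Y=0, W=2, X=1, Z=1) weight 2/105
  (Y=0, W=2, X=1, Z=2) weight 8/105
  (Y=0, W=3, X=1, Z=0) weight 9/140
  (Y=0, W=3, X=1, Z=1) weight 3/140
  (Y=0, W=3, X=1, Z=2) weight 3/35
  (Y=1, W=2, X=1, Z=0) weight 1/63
  (Y=1, W=2, X=1, Z=1) weight 1/252
  … 4 more
Group by Y:
  weight(Y=0) = 12/35
  weight(Y=1) = 1/14
Total weight = 12/35 + 1/14 = 29/70
P(Y=0 | obs) = 12/35 / 29/70 = 24/29
P(Y=1 | obs) = 1/14 / 29/70 = 5/29

P(Y = 0 | obs) = 24/29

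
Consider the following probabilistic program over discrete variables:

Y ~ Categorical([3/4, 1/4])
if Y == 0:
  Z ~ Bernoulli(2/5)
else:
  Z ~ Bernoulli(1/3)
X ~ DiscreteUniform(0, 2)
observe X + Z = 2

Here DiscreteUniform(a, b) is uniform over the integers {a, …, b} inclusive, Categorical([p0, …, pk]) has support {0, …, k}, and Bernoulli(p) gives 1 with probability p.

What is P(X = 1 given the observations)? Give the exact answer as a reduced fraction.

Enumerate traces; 4 have nonzero weight after conditioning:
  (Y=0, Z=0, X=2) weight 3/20
  (Y=0, Z=1, X=1) weight 1/10
  (Y=1, Z=0, X=2) weight 1/18
  (Y=1, Z=1, X=1) weight 1/36
Group by X:
  weight(X=1) = 23/180
  weight(X=2) = 37/180
Total weight = 23/180 + 37/180 = 1/3
P(X=1 | obs) = 23/180 / 1/3 = 23/60
P(X=2 | obs) = 37/180 / 1/3 = 37/60

P(X = 1 | obs) = 23/60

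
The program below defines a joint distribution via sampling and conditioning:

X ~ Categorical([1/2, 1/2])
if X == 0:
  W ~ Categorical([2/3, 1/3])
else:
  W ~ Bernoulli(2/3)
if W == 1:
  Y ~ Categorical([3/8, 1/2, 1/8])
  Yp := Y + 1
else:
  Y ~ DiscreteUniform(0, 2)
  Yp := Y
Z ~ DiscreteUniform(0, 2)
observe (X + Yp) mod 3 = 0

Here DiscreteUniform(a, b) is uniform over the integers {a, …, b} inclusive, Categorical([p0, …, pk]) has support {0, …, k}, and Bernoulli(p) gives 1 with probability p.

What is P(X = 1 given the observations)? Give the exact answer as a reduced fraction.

Enumerate traces; 12 have nonzero weight after conditioning:
  (X=0, W=0, Y=0, Z=0) weight 1/27
  (X=0, W=0, Y=0, Z=1) weight 1/27
  (X=0, W=0, Y=0, Z=2) weight 1/27
  (X=0, W=1, Y=2, Z=0) weight 1/144
  (X=0, W=1, Y=2, Z=1) weight 1/144
  (X=0, W=1, Y=2, Z=2) weight 1/144
  (X=1, W=0, Y=2, Z=0) weight 1/54
  (X=1, W=0, Y=2, Z=1) weight 1/54
  … 4 more
Group by X:
  weight(X=0) = 19/144
  weight(X=1) = 2/9
Total weight = 19/144 + 2/9 = 17/48
P(X=0 | obs) = 19/144 / 17/48 = 19/51
P(X=1 | obs) = 2/9 / 17/48 = 32/51

P(X = 1 | obs) = 32/51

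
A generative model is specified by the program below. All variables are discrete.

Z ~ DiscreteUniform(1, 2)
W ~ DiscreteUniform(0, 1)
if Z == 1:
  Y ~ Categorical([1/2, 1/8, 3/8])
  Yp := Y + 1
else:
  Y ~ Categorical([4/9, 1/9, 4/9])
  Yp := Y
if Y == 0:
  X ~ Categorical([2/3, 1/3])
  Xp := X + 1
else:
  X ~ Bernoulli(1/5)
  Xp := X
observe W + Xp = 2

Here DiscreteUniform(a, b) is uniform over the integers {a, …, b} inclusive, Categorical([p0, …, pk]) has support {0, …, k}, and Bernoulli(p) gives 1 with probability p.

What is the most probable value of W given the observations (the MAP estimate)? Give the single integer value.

argmax_v P(W = v | obs) = 1

Enumerate traces; 8 have nonzero weight after conditioning:
  (Z=1, W=0, Y=0, X=1) weight 1/24
  (Z=1, W=1, Y=0, X=0) weight 1/12
  (Z=1, W=1, Y=1, X=1) weight 1/160
  (Z=1, W=1, Y=2, X=1) weight 3/160
  (Z=2, W=0, Y=0, X=1) weight 1/27
  (Z=2, W=1, Y=0, X=0) weight 2/27
  (Z=2, W=1, Y=1, X=1) weight 1/180
  (Z=2, W=1, Y=2, X=1) weight 1/45
Group by W:
  weight(W=0) = 17/216
  weight(W=1) = 227/1080
Total weight = 17/216 + 227/1080 = 13/45
P(W=0 | obs) = 17/216 / 13/45 = 85/312
P(W=1 | obs) = 227/1080 / 13/45 = 227/312
argmax = 1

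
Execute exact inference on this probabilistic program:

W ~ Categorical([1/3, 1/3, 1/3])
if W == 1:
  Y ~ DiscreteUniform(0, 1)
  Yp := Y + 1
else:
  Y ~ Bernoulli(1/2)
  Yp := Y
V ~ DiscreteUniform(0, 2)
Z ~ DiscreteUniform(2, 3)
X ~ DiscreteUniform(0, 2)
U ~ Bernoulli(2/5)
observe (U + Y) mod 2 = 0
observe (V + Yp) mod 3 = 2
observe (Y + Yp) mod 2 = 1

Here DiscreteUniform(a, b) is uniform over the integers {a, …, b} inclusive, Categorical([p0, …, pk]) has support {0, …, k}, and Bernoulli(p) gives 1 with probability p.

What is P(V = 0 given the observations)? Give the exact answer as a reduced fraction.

Enumerate traces; 12 have nonzero weight after conditioning:
  (W=1, Y=0, V=1, Z=2, X=0, U=0) weight 1/180
  (W=1, Y=0, V=1, Z=2, X=1, U=0) weight 1/180
  (W=1, Y=0, V=1, Z=2, X=2, U=0) weight 1/180
  (W=1, Y=0, V=1, Z=3, X=0, U=0) weight 1/180
  (W=1, Y=0, V=1, Z=3, X=1, U=0) weight 1/180
  (W=1, Y=0, V=1, Z=3, X=2, U=0) weight 1/180
  (W=1, Y=1, V=0, Z=2, X=0, U=1) weight 1/270
  (W=1, Y=1, V=0, Z=2, X=1, U=1) weight 1/270
  … 4 more
Group by V:
  weight(V=0) = 1/45
  weight(V=1) = 1/30
Total weight = 1/45 + 1/30 = 1/18
P(V=0 | obs) = 1/45 / 1/18 = 2/5
P(V=1 | obs) = 1/30 / 1/18 = 3/5

P(V = 0 | obs) = 2/5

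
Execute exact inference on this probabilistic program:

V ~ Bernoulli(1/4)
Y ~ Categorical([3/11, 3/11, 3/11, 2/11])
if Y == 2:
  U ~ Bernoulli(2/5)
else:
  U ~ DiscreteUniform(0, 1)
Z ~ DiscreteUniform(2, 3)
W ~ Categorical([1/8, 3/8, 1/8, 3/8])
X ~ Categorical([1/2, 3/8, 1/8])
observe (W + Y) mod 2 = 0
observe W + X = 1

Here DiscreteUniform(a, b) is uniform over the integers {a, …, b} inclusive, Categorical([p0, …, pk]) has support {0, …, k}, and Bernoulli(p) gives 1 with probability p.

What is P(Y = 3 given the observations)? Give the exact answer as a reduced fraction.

P(Y = 3 | obs) = 4/13

Enumerate traces; 32 have nonzero weight after conditioning:
  (V=0, Y=0, U=0, Z=2, W=0, X=1) weight 27/11264
  (V=0, Y=0, U=0, Z=3, W=0, X=1) weight 27/11264
  (V=0, Y=0, U=1, Z=2, W=0, X=1) weight 27/11264
  (V=0, Y=0, U=1, Z=3, W=0, X=1) weight 27/11264
  (V=0, Y=1, U=0, Z=2, W=1, X=0) weight 27/2816
  (V=0, Y=1, U=0, Z=3, W=1, X=0) weight 27/2816
  (V=0, Y=1, U=1, Z=2, W=1, X=0) weight 27/2816
  (V=0, Y=1, U=1, Z=3, W=1, X=0) weight 27/2816
  (V=0, Y=2, U=0, Z=2, W=0, X=1) weight 81/28160
  (V=0, Y=3, U=0, Z=2, W=1, X=0) weight 9/1408
  … 22 more
Group by Y:
  weight(Y=0) = 9/704
  weight(Y=1) = 9/176
  weight(Y=2) = 9/704
  weight(Y=3) = 3/88
Total weight = 9/704 + 9/176 + 9/704 + 3/88 = 39/352
P(Y=0 | obs) = 9/704 / 39/352 = 3/26
P(Y=1 | obs) = 9/176 / 39/352 = 6/13
P(Y=2 | obs) = 9/704 / 39/352 = 3/26
P(Y=3 | obs) = 3/88 / 39/352 = 4/13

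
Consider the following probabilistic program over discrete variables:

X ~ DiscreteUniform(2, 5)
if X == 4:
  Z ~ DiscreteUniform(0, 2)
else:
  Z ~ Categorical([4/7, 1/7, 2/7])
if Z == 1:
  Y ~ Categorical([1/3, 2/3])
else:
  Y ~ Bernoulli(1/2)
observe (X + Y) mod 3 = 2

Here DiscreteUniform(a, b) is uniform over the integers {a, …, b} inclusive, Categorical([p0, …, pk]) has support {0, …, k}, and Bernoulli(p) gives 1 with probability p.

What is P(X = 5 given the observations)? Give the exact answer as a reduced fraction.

P(X = 5 | obs) = 6/19

Enumerate traces; 9 have nonzero weight after conditioning:
  (X=2, Z=0, Y=0) weight 1/14
  (X=2, Z=1, Y=0) weight 1/84
  (X=2, Z=2, Y=0) weight 1/28
  (X=4, Z=0, Y=1) weight 1/24
  (X=4, Z=1, Y=1) weight 1/18
  (X=4, Z=2, Y=1) weight 1/24
  (X=5, Z=0, Y=0) weight 1/14
  (X=5, Z=1, Y=0) weight 1/84
  … 1 more
Group by X:
  weight(X=2) = 5/42
  weight(X=4) = 5/36
  weight(X=5) = 5/42
Total weight = 5/42 + 5/36 + 5/42 = 95/252
P(X=2 | obs) = 5/42 / 95/252 = 6/19
P(X=4 | obs) = 5/36 / 95/252 = 7/19
P(X=5 | obs) = 5/42 / 95/252 = 6/19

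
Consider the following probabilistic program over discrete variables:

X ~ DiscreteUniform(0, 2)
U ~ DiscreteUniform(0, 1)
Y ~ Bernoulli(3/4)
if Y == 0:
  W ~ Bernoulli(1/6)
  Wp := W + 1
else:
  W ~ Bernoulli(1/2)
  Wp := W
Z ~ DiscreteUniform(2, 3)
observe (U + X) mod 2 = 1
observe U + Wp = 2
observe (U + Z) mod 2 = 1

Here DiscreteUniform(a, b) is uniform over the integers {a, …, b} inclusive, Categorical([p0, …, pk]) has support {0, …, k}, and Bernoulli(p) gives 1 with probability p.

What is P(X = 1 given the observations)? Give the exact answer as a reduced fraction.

Enumerate traces; 5 have nonzero weight after conditioning:
  (X=0, U=1, Y=0, W=0, Z=2) weight 5/288
  (X=0, U=1, Y=1, W=1, Z=2) weight 1/32
  (X=1, U=0, Y=0, W=1, Z=3) weight 1/288
  (X=2, U=1, Y=0, W=0, Z=2) weight 5/288
  (X=2, U=1, Y=1, W=1, Z=2) weight 1/32
Group by X:
  weight(X=0) = 7/144
  weight(X=1) = 1/288
  weight(X=2) = 7/144
Total weight = 7/144 + 1/288 + 7/144 = 29/288
P(X=0 | obs) = 7/144 / 29/288 = 14/29
P(X=1 | obs) = 1/288 / 29/288 = 1/29
P(X=2 | obs) = 7/144 / 29/288 = 14/29

P(X = 1 | obs) = 1/29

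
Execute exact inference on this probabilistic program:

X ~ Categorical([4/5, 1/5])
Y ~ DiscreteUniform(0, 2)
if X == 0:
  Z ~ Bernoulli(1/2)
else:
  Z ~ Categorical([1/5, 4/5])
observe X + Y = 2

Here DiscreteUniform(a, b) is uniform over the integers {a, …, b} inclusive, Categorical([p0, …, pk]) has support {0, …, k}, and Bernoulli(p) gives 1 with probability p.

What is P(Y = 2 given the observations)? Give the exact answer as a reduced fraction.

Enumerate traces; 4 have nonzero weight after conditioning:
  (X=0, Y=2, Z=0) weight 2/15
  (X=0, Y=2, Z=1) weight 2/15
  (X=1, Y=1, Z=0) weight 1/75
  (X=1, Y=1, Z=1) weight 4/75
Group by Y:
  weight(Y=1) = 1/15
  weight(Y=2) = 4/15
Total weight = 1/15 + 4/15 = 1/3
P(Y=1 | obs) = 1/15 / 1/3 = 1/5
P(Y=2 | obs) = 4/15 / 1/3 = 4/5

P(Y = 2 | obs) = 4/5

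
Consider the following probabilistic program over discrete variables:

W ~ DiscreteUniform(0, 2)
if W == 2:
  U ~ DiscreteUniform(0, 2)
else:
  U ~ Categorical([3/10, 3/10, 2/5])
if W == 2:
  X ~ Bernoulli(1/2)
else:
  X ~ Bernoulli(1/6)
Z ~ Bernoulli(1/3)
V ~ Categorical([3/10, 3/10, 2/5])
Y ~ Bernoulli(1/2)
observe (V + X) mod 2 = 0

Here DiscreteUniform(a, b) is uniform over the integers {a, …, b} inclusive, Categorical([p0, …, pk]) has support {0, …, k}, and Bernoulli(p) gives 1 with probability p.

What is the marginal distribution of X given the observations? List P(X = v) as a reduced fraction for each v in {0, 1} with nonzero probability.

P(X=0) = 91/106, P(X=1) = 15/106

Enumerate traces; 108 have nonzero weight after conditioning:
  (W=0, U=0, X=0, Z=0, V=0, Y=0) weight 1/120
  (W=0, U=0, X=0, Z=0, V=0, Y=1) weight 1/120
  (W=0, U=0, X=0, Z=0, V=2, Y=0) weight 1/90
  (W=0, U=0, X=0, Z=0, V=2, Y=1) weight 1/90
  (W=0, U=0, X=0, Z=1, V=0, Y=0) weight 1/240
  (W=0, U=0, X=0, Z=1, V=0, Y=1) weight 1/240
  (W=0, U=0, X=0, Z=1, V=2, Y=0) weight 1/180
  (W=0, U=0, X=0, Z=1, V=2, Y=1) weight 1/180
  (W=0, U=0, X=1, Z=0, V=1, Y=0) weight 1/600
  … 99 more
Group by X:
  weight(X=0) = 91/180
  weight(X=1) = 1/12
Total weight = 91/180 + 1/12 = 53/90
P(X=0 | obs) = 91/180 / 53/90 = 91/106
P(X=1 | obs) = 1/12 / 53/90 = 15/106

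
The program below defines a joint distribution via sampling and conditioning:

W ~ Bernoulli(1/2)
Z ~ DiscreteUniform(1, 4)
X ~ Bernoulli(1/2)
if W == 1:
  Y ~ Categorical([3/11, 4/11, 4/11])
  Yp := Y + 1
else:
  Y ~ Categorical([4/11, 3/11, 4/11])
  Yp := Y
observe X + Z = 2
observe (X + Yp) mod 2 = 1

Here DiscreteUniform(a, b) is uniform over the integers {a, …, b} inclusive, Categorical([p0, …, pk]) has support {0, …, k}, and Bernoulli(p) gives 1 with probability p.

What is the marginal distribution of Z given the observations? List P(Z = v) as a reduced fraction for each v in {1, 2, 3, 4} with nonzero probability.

P(Z=1) = 6/11, P(Z=2) = 5/11

Enumerate traces; 6 have nonzero weight after conditioning:
  (W=0, Z=1, X=1, Y=0) weight 1/44
  (W=0, Z=1, X=1, Y=2) weight 1/44
  (W=0, Z=2, X=0, Y=1) weight 3/176
  (W=1, Z=1, X=1, Y=1) weight 1/44
  (W=1, Z=2, X=0, Y=0) weight 3/176
  (W=1, Z=2, X=0, Y=2) weight 1/44
Group by Z:
  weight(Z=1) = 3/44
  weight(Z=2) = 5/88
Total weight = 3/44 + 5/88 = 1/8
P(Z=1 | obs) = 3/44 / 1/8 = 6/11
P(Z=2 | obs) = 5/88 / 1/8 = 5/11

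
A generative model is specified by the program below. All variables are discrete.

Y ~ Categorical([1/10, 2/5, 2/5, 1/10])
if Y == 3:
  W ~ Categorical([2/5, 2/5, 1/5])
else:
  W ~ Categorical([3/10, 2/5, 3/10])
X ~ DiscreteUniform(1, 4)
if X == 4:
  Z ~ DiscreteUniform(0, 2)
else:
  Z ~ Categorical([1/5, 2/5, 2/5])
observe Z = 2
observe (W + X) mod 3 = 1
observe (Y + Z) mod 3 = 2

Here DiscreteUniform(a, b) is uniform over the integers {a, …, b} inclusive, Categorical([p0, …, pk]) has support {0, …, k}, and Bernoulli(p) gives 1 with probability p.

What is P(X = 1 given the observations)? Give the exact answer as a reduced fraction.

Enumerate traces; 8 have nonzero weight after conditioning:
  (Y=0, W=0, X=1, Z=2) weight 3/1000
  (Y=0, W=0, X=4, Z=2) weight 1/400
  (Y=0, W=1, X=3, Z=2) weight 1/250
  (Y=0, W=2, X=2, Z=2) weight 3/1000
  (Y=3, W=0, X=1, Z=2) weight 1/250
  (Y=3, W=0, X=4, Z=2) weight 1/300
  (Y=3, W=1, X=3, Z=2) weight 1/250
  (Y=3, W=2, X=2, Z=2) weight 1/500
Group by X:
  weight(X=1) = 7/1000
  weight(X=2) = 1/200
  weight(X=3) = 1/125
  weight(X=4) = 7/1200
Total weight = 7/1000 + 1/200 + 1/125 + 7/1200 = 31/1200
P(X=1 | obs) = 7/1000 / 31/1200 = 42/155
P(X=2 | obs) = 1/200 / 31/1200 = 6/31
P(X=3 | obs) = 1/125 / 31/1200 = 48/155
P(X=4 | obs) = 7/1200 / 31/1200 = 7/31

P(X = 1 | obs) = 42/155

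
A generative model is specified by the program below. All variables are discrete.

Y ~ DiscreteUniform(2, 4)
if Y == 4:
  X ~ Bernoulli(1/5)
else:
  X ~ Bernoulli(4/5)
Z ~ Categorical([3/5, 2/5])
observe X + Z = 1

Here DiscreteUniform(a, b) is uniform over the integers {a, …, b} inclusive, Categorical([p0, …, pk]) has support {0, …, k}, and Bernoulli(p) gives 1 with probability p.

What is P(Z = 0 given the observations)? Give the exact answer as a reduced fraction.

Enumerate traces; 6 have nonzero weight after conditioning:
  (Y=2, X=0, Z=1) weight 2/75
  (Y=2, X=1, Z=0) weight 4/25
  (Y=3, X=0, Z=1) weight 2/75
  (Y=3, X=1, Z=0) weight 4/25
  (Y=4, X=0, Z=1) weight 8/75
  (Y=4, X=1, Z=0) weight 1/25
Group by Z:
  weight(Z=0) = 9/25
  weight(Z=1) = 4/25
Total weight = 9/25 + 4/25 = 13/25
P(Z=0 | obs) = 9/25 / 13/25 = 9/13
P(Z=1 | obs) = 4/25 / 13/25 = 4/13

P(Z = 0 | obs) = 9/13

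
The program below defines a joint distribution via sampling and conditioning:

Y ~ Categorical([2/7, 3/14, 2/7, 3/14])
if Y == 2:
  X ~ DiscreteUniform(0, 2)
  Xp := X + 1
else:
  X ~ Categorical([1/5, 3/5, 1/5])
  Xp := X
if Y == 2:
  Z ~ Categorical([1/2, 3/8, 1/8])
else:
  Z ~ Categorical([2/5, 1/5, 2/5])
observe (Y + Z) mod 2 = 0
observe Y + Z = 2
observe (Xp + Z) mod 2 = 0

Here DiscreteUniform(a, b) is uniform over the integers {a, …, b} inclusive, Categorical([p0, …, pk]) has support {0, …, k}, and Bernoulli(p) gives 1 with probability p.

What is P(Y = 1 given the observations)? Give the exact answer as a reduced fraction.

Enumerate traces; 4 have nonzero weight after conditioning:
  (Y=0, X=0, Z=2) weight 4/175
  (Y=0, X=2, Z=2) weight 4/175
  (Y=1, X=1, Z=1) weight 9/350
  (Y=2, X=1, Z=0) weight 1/21
Group by Y:
  weight(Y=0) = 8/175
  weight(Y=1) = 9/350
  weight(Y=2) = 1/21
Total weight = 8/175 + 9/350 + 1/21 = 5/42
P(Y=0 | obs) = 8/175 / 5/42 = 48/125
P(Y=1 | obs) = 9/350 / 5/42 = 27/125
P(Y=2 | obs) = 1/21 / 5/42 = 2/5

P(Y = 1 | obs) = 27/125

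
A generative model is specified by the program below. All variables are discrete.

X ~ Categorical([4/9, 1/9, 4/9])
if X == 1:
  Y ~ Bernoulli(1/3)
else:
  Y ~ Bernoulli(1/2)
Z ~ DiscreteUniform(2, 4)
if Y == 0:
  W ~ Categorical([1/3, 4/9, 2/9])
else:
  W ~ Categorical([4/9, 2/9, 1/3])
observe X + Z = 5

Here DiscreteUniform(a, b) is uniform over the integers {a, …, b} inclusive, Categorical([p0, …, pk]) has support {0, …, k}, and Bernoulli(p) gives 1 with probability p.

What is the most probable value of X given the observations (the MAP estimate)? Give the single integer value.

argmax_v P(X = v | obs) = 2

Enumerate traces; 12 have nonzero weight after conditioning:
  (X=1, Y=0, Z=4, W=0) weight 2/243
  (X=1, Y=0, Z=4, W=1) weight 8/729
  (X=1, Y=0, Z=4, W=2) weight 4/729
  (X=1, Y=1, Z=4, W=0) weight 4/729
  (X=1, Y=1, Z=4, W=1) weight 2/729
  (X=1, Y=1, Z=4, W=2) weight 1/243
  (X=2, Y=0, Z=3, W=0) weight 2/81
  (X=2, Y=0, Z=3, W=1) weight 8/243
  … 4 more
Group by X:
  weight(X=1) = 1/27
  weight(X=2) = 4/27
Total weight = 1/27 + 4/27 = 5/27
P(X=1 | obs) = 1/27 / 5/27 = 1/5
P(X=2 | obs) = 4/27 / 5/27 = 4/5
argmax = 2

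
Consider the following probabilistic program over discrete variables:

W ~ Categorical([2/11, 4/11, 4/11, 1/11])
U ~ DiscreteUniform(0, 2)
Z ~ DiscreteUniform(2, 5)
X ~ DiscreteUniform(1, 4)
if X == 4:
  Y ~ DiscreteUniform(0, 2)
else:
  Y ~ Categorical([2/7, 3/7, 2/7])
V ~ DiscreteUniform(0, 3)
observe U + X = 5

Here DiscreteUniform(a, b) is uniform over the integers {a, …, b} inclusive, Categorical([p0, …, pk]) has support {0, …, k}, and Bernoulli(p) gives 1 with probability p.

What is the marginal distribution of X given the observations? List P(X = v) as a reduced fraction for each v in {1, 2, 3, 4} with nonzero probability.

P(X=3) = 1/2, P(X=4) = 1/2

Enumerate traces; 384 have nonzero weight after conditioning:
  (W=0, U=1, Z=2, X=4, Y=0, V=0) weight 1/3168
  (W=0, U=1, Z=2, X=4, Y=0, V=1) weight 1/3168
  (W=0, U=1, Z=2, X=4, Y=0, V=2) weight 1/3168
  (W=0, U=1, Z=2, X=4, Y=0, V=3) weight 1/3168
  (W=0, U=1, Z=2, X=4, Y=1, V=0) weight 1/3168
  (W=0, U=1, Z=2, X=4, Y=1, V=1) weight 1/3168
  (W=0, U=1, Z=2, X=4, Y=1, V=2) weight 1/3168
  (W=0, U=1, Z=2, X=4, Y=1, V=3) weight 1/3168
  (W=0, U=2, Z=2, X=3, Y=0, V=0) weight 1/3696
  … 375 more
Group by X:
  weight(X=3) = 1/12
  weight(X=4) = 1/12
Total weight = 1/12 + 1/12 = 1/6
P(X=3 | obs) = 1/12 / 1/6 = 1/2
P(X=4 | obs) = 1/12 / 1/6 = 1/2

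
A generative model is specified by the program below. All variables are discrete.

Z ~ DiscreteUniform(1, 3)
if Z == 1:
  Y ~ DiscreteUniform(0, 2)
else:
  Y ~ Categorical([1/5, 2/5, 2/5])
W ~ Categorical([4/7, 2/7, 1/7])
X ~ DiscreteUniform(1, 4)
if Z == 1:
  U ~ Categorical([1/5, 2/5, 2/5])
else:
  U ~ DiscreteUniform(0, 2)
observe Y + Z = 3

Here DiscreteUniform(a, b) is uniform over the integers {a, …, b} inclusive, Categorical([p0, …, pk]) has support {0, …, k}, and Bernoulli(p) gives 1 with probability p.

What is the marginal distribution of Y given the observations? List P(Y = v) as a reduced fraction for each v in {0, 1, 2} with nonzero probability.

P(Y=0) = 3/14, P(Y=1) = 3/7, P(Y=2) = 5/14

Enumerate traces; 108 have nonzero weight after conditioning:
  (Z=1, Y=2, W=0, X=1, U=0) weight 1/315
  (Z=1, Y=2, W=0, X=1, U=1) weight 2/315
  (Z=1, Y=2, W=0, X=1, U=2) weight 2/315
  (Z=1, Y=2, W=0, X=2, U=0) weight 1/315
  (Z=1, Y=2, W=0, X=2, U=1) weight 2/315
  (Z=1, Y=2, W=0, X=2, U=2) weight 2/315
  (Z=1, Y=2, W=0, X=3, U=0) weight 1/315
  (Z=1, Y=2, W=0, X=3, U=1) weight 2/315
  (Z=2, Y=1, W=0, X=1, U=0) weight 2/315
  (Z=3, Y=0, W=0, X=1, U=0) weight 1/315
  … 98 more
Group by Y:
  weight(Y=0) = 1/15
  weight(Y=1) = 2/15
  weight(Y=2) = 1/9
Total weight = 1/15 + 2/15 + 1/9 = 14/45
P(Y=0 | obs) = 1/15 / 14/45 = 3/14
P(Y=1 | obs) = 2/15 / 14/45 = 3/7
P(Y=2 | obs) = 1/9 / 14/45 = 5/14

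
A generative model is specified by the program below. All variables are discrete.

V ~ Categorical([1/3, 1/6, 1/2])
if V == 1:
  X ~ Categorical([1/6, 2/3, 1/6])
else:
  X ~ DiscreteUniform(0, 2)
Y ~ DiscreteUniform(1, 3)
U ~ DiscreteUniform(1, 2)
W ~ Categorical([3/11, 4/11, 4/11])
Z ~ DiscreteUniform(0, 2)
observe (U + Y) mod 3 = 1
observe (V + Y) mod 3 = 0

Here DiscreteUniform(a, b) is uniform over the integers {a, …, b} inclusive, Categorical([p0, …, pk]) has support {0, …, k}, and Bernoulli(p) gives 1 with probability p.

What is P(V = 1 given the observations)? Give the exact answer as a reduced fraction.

Enumerate traces; 54 have nonzero weight after conditioning:
  (V=0, X=0, Y=3, U=1, W=0, Z=0) weight 1/594
  (V=0, X=0, Y=3, U=1, W=0, Z=1) weight 1/594
  (V=0, X=0, Y=3, U=1, W=0, Z=2) weight 1/594
  (V=0, X=0, Y=3, U=1, W=1, Z=0) weight 2/891
  (V=0, X=0, Y=3, U=1, W=1, Z=1) weight 2/891
  (V=0, X=0, Y=3, U=1, W=1, Z=2) weight 2/891
  (V=0, X=0, Y=3, U=1, W=2, Z=0) weight 2/891
  (V=0, X=0, Y=3, U=1, W=2, Z=1) weight 2/891
  (V=1, X=0, Y=2, U=2, W=0, Z=0) weight 1/2376
  … 45 more
Group by V:
  weight(V=0) = 1/18
  weight(V=1) = 1/36
Total weight = 1/18 + 1/36 = 1/12
P(V=0 | obs) = 1/18 / 1/12 = 2/3
P(V=1 | obs) = 1/36 / 1/12 = 1/3

P(V = 1 | obs) = 1/3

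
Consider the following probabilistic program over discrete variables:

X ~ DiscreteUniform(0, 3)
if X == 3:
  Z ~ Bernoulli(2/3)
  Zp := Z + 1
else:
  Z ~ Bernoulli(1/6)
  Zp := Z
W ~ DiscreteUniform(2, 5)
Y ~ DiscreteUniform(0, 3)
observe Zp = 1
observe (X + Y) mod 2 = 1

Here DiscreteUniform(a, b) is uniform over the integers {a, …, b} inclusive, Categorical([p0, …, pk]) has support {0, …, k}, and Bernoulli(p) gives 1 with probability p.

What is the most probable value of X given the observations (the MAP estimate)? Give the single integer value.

Enumerate traces; 32 have nonzero weight after conditioning:
  (X=0, Z=1, W=2, Y=1) weight 1/384
  (X=0, Z=1, W=2, Y=3) weight 1/384
  (X=0, Z=1, W=3, Y=1) weight 1/384
  (X=0, Z=1, W=3, Y=3) weight 1/384
  (X=0, Z=1, W=4, Y=1) weight 1/384
  (X=0, Z=1, W=4, Y=3) weight 1/384
  (X=0, Z=1, W=5, Y=1) weight 1/384
  (X=0, Z=1, W=5, Y=3) weight 1/384
  (X=1, Z=1, W=2, Y=0) weight 1/384
  (X=2, Z=1, W=2, Y=1) weight 1/384
  … 22 more
Group by X:
  weight(X=0) = 1/48
  weight(X=1) = 1/48
  weight(X=2) = 1/48
  weight(X=3) = 1/24
Total weight = 1/48 + 1/48 + 1/48 + 1/24 = 5/48
P(X=0 | obs) = 1/48 / 5/48 = 1/5
P(X=1 | obs) = 1/48 / 5/48 = 1/5
P(X=2 | obs) = 1/48 / 5/48 = 1/5
P(X=3 | obs) = 1/24 / 5/48 = 2/5
argmax = 3

argmax_v P(X = v | obs) = 3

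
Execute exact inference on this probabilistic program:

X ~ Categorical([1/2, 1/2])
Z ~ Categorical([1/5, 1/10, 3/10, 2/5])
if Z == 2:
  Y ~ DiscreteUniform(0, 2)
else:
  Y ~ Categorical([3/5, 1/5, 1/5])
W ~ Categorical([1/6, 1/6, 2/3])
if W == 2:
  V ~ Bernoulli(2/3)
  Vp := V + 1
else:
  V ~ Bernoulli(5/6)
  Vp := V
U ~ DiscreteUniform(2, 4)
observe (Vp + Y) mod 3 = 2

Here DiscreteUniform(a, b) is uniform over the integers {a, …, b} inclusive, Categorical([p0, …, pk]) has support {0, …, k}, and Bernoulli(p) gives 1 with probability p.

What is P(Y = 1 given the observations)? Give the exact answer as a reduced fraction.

P(Y = 1 | obs) = 27/82

Enumerate traces; 144 have nonzero weight after conditioning:
  (X=0, Z=0, Y=0, W=2, V=1, U=2) weight 2/225
  (X=0, Z=0, Y=0, W=2, V=1, U=3) weight 2/225
  (X=0, Z=0, Y=0, W=2, V=1, U=4) weight 2/225
  (X=0, Z=0, Y=1, W=0, V=1, U=2) weight 1/1080
  (X=0, Z=0, Y=1, W=0, V=1, U=3) weight 1/1080
  (X=0, Z=0, Y=1, W=0, V=1, U=4) weight 1/1080
  (X=0, Z=0, Y=1, W=1, V=1, U=2) weight 1/1080
  (X=0, Z=0, Y=1, W=1, V=1, U=3) weight 1/1080
  (X=0, Z=0, Y=2, W=0, V=0, U=2) weight 1/5400
  … 135 more
Group by Y:
  weight(Y=0) = 52/225
  weight(Y=1) = 3/25
  weight(Y=2) = 1/75
Total weight = 52/225 + 3/25 + 1/75 = 82/225
P(Y=0 | obs) = 52/225 / 82/225 = 26/41
P(Y=1 | obs) = 3/25 / 82/225 = 27/82
P(Y=2 | obs) = 1/75 / 82/225 = 3/82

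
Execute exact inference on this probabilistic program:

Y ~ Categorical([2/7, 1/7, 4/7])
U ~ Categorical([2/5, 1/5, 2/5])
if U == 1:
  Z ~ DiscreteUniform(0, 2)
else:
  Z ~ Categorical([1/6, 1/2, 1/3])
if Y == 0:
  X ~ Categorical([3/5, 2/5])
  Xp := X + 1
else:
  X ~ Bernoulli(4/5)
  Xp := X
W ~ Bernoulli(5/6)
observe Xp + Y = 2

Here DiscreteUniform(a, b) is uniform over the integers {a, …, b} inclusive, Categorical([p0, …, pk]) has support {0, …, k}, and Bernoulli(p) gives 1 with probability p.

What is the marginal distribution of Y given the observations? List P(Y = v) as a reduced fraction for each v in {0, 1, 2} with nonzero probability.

Enumerate traces; 54 have nonzero weight after conditioning:
  (Y=0, U=0, Z=0, X=1, W=0) weight 2/1575
  (Y=0, U=0, Z=0, X=1, W=1) weight 2/315
  (Y=0, U=0, Z=1, X=1, W=0) weight 2/525
  (Y=0, U=0, Z=1, X=1, W=1) weight 2/105
  (Y=0, U=0, Z=2, X=1, W=0) weight 4/1575
  (Y=0, U=0, Z=2, X=1, W=1) weight 4/315
  (Y=0, U=1, Z=0, X=1, W=0) weight 2/1575
  (Y=0, U=1, Z=0, X=1, W=1) weight 2/315
  (Y=1, U=0, Z=0, X=1, W=0) weight 2/1575
  (Y=2, U=0, Z=0, X=0, W=0) weight 2/1575
  … 44 more
Group by Y:
  weight(Y=0) = 4/35
  weight(Y=1) = 4/35
  weight(Y=2) = 4/35
Total weight = 4/35 + 4/35 + 4/35 = 12/35
P(Y=0 | obs) = 4/35 / 12/35 = 1/3
P(Y=1 | obs) = 4/35 / 12/35 = 1/3
P(Y=2 | obs) = 4/35 / 12/35 = 1/3

P(Y=0) = 1/3, P(Y=1) = 1/3, P(Y=2) = 1/3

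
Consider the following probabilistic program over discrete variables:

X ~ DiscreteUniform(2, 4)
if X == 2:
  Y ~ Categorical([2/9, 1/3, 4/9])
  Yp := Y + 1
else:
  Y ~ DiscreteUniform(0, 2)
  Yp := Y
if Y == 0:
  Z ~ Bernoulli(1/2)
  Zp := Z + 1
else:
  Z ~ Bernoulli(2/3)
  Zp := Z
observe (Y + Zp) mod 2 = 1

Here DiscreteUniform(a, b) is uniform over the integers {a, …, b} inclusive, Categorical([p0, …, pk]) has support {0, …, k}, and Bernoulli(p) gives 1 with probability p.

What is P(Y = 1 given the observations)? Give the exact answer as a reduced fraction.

Enumerate traces; 9 have nonzero weight after conditioning:
  (X=2, Y=0, Z=0) weight 1/27
  (X=2, Y=1, Z=0) weight 1/27
  (X=2, Y=2, Z=1) weight 8/81
  (X=3, Y=0, Z=0) weight 1/18
  (X=3, Y=1, Z=0) weight 1/27
  (X=3, Y=2, Z=1) weight 2/27
  (X=4, Y=0, Z=0) weight 1/18
  (X=4, Y=1, Z=0) weight 1/27
  … 1 more
Group by Y:
  weight(Y=0) = 4/27
  weight(Y=1) = 1/9
  weight(Y=2) = 20/81
Total weight = 4/27 + 1/9 + 20/81 = 41/81
P(Y=0 | obs) = 4/27 / 41/81 = 12/41
P(Y=1 | obs) = 1/9 / 41/81 = 9/41
P(Y=2 | obs) = 20/81 / 41/81 = 20/41

P(Y = 1 | obs) = 9/41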